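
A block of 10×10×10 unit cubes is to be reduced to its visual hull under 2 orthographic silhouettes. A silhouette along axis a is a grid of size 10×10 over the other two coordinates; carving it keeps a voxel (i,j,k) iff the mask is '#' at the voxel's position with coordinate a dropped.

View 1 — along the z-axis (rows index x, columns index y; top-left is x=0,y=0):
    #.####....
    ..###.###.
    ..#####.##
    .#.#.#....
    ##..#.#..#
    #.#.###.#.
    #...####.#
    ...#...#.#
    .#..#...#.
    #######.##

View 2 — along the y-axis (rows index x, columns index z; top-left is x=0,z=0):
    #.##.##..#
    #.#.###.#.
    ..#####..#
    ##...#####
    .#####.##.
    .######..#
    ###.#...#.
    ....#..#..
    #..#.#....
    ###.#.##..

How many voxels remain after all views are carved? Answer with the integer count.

initial block: 10^3 = 1000
[1] z-view keeps 53 columns → grid now 530
[2] y-view keeps 55 columns → grid now 305

305 voxels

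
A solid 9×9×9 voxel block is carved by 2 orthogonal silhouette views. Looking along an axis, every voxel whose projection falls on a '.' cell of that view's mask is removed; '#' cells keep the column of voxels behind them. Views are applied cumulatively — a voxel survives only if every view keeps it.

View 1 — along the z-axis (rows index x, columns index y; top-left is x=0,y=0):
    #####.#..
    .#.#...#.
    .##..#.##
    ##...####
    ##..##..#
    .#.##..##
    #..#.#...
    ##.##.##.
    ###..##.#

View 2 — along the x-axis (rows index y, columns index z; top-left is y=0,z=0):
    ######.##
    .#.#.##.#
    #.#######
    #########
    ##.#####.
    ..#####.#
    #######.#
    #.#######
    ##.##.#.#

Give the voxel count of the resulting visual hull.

317 voxels

start: 9×9×9 = 729 voxels
carve view 1 (along z, XY-mask fill 45/81): 405 voxels remain
carve view 2 (along x, YZ-mask fill 65/81): 317 voxels remain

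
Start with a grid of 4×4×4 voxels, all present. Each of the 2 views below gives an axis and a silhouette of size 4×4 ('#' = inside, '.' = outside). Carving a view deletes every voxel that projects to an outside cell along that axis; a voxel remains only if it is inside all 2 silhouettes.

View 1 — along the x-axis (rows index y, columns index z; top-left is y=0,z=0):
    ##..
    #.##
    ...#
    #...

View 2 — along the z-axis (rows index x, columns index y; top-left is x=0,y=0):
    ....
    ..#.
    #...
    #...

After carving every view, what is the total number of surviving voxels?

initial block: 4^3 = 64
V1 x: intersect with YZ mask (7 set) -- 28 left
V2 z: intersect with XY mask (3 set) -- 5 left

|visual hull| = 5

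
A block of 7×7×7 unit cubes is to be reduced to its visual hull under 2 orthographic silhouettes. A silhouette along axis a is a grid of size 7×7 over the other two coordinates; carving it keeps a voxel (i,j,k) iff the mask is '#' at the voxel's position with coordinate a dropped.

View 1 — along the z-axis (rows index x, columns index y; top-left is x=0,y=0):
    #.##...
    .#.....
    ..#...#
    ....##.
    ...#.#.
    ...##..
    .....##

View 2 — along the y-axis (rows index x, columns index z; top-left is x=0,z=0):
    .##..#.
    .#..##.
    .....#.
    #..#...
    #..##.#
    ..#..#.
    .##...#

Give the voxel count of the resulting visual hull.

before carving: 343 voxels (7×7×7)
carve view 1 (along z, XY-mask fill 14/49): 98 voxels remain
carve view 2 (along y, XZ-mask fill 18/49): 36 voxels remain

voxel count = 36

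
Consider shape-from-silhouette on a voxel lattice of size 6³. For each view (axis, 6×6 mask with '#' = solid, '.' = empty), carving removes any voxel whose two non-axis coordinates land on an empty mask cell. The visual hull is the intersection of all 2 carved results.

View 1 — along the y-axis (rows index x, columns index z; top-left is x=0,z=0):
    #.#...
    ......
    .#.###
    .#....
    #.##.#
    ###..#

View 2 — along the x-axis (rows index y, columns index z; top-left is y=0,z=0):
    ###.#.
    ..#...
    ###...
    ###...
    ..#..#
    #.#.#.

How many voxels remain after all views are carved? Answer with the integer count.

start: 6×6×6 = 216 voxels
  1. axis=1 (XZ plane), |mask|=15  ⇒  voxels=90
  2. axis=0 (YZ plane), |mask|=16  ⇒  voxels=44

44 voxels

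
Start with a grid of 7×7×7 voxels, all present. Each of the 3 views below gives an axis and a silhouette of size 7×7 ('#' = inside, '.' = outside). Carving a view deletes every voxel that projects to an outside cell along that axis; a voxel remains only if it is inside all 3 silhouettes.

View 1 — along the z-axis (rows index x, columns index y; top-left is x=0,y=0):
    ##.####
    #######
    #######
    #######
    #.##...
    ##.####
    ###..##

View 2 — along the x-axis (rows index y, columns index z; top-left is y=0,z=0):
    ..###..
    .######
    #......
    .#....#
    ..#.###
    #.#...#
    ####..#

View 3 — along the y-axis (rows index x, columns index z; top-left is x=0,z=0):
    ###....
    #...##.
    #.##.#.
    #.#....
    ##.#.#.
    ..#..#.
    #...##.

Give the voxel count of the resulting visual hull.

full grid |V| = 343
step 1: project along z, AND mask (41/49) → |grid| = 287
step 2: project along x, AND mask (24/49) → |grid| = 142
step 3: project along y, AND mask (21/49) → |grid| = 55

voxel count = 55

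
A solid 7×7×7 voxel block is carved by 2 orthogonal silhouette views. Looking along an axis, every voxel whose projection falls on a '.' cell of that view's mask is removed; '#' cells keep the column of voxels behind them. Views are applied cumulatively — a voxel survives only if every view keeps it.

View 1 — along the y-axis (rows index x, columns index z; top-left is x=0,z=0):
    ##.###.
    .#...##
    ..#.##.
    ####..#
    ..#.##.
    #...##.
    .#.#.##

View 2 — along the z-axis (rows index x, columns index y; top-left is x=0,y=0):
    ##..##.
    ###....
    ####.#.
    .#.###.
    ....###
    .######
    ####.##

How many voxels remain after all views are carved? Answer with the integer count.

115 voxels

full grid |V| = 343
after view 1 [y-axis, 26 of 49 cells solid] → remaining = 182
after view 2 [z-axis, 31 of 49 cells solid] → remaining = 115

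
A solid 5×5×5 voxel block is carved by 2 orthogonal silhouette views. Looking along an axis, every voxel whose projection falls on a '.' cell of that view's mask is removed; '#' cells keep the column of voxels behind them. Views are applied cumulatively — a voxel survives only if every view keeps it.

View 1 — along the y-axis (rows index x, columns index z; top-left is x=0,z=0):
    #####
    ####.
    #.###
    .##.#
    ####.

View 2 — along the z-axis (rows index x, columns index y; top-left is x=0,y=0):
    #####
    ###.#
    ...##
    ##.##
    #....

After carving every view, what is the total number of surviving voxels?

remaining voxels: 65

start: 5×5×5 = 125 voxels
V1 y: intersect with XZ mask (20 set) -- 100 left
V2 z: intersect with XY mask (16 set) -- 65 left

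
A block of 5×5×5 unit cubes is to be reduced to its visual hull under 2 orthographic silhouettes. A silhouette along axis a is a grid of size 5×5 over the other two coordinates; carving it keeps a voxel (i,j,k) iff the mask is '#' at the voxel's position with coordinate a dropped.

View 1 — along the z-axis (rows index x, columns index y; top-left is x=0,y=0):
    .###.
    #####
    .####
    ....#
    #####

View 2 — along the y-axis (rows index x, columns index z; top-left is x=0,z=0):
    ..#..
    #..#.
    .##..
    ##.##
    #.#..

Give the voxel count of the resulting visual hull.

|visual hull| = 35

start: 5×5×5 = 125 voxels
  1. axis=2 (XY plane), |mask|=18  ⇒  voxels=90
  2. axis=1 (XZ plane), |mask|=11  ⇒  voxels=35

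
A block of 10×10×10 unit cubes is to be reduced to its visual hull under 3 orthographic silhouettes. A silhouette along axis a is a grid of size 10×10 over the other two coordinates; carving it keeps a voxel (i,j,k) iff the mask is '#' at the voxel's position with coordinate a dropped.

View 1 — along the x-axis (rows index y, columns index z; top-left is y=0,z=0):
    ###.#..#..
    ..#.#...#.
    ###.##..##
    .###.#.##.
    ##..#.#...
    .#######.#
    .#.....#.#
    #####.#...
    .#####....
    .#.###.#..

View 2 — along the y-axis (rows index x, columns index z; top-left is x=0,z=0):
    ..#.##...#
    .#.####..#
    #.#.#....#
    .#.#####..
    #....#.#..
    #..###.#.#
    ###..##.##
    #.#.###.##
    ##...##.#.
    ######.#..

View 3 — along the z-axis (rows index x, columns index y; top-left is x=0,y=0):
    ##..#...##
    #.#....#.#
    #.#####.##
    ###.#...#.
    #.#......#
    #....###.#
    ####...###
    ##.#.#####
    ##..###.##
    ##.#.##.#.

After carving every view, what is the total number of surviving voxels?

|visual hull| = 165

full grid |V| = 1000
step 1: project along x, AND mask (52/100) → |grid| = 520
step 2: project along y, AND mask (55/100) → |grid| = 291
step 3: project along z, AND mask (58/100) → |grid| = 165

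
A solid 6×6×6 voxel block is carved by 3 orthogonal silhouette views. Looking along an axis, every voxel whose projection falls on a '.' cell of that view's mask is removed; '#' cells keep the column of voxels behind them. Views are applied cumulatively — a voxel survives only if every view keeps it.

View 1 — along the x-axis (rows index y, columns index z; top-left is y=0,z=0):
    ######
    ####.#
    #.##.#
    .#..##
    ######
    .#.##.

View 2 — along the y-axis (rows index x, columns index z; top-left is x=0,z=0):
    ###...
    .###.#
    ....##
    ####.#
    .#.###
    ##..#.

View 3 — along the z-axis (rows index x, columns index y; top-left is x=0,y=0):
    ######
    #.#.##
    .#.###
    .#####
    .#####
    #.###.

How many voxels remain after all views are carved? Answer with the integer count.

initial block: 6^3 = 216
[1] x-view keeps 27 columns → grid now 162
[2] y-view keeps 21 columns → grid now 96
[3] z-view keeps 28 columns → grid now 74

voxel count = 74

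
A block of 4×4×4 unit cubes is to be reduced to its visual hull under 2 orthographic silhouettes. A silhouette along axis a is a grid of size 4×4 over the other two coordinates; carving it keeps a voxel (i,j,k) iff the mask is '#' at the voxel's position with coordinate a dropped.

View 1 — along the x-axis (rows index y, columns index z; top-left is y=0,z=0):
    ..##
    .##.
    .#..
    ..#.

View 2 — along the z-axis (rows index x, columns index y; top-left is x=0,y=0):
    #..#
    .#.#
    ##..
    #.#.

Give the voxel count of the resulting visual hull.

voxel count = 13

before carving: 64 voxels (4×4×4)
V1 x: intersect with YZ mask (6 set) -- 24 left
V2 z: intersect with XY mask (8 set) -- 13 left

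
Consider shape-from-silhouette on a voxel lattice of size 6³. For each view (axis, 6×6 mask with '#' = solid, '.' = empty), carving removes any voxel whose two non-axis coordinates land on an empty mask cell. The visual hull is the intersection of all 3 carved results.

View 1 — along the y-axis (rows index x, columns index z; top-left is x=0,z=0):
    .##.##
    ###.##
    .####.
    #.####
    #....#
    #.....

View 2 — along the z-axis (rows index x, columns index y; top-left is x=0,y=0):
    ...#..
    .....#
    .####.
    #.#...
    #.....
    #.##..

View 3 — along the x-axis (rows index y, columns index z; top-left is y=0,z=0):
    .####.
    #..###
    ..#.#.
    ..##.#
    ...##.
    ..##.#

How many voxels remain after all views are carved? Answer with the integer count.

|visual hull| = 17

initial block: 6^3 = 216
carve view 1 (along y, XZ-mask fill 21/36): 126 voxels remain
carve view 2 (along z, XY-mask fill 12/36): 40 voxels remain
carve view 3 (along x, YZ-mask fill 18/36): 17 voxels remain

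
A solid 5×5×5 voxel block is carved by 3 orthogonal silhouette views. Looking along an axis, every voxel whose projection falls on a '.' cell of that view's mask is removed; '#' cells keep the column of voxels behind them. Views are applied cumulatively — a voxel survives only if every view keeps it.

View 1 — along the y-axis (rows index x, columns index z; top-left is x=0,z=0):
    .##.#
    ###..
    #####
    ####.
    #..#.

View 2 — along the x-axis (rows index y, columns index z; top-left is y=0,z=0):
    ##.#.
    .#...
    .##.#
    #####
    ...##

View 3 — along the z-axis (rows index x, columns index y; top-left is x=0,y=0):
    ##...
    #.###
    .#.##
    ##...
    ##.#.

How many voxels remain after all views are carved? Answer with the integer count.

25 voxels

full grid |V| = 125
  1. axis=1 (XZ plane), |mask|=17  ⇒  voxels=85
  2. axis=0 (YZ plane), |mask|=14  ⇒  voxels=47
  3. axis=2 (XY plane), |mask|=14  ⇒  voxels=25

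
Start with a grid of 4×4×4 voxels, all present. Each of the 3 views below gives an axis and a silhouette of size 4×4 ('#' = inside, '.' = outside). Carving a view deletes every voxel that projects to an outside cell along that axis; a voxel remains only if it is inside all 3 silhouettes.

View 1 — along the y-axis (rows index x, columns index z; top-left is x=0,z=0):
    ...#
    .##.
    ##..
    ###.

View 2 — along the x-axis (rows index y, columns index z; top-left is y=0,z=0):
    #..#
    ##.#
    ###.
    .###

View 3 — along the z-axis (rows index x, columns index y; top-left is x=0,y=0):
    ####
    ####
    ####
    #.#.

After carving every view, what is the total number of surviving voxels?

initial block: 4^3 = 64
[1] y-view keeps 8 columns → grid now 32
[2] x-view keeps 11 columns → grid now 22
[3] z-view keeps 14 columns → grid now 18

|visual hull| = 18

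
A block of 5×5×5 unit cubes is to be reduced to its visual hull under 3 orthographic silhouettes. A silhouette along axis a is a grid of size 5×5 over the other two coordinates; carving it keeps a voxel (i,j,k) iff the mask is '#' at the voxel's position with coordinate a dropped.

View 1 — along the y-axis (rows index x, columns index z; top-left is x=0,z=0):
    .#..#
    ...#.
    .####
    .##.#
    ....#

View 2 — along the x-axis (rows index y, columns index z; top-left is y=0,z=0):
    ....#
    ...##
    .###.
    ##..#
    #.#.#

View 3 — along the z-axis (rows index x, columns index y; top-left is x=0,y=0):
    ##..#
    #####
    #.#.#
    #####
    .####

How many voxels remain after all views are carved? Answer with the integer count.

start: 5×5×5 = 125 voxels
step 1: project along y, AND mask (11/25) → |grid| = 55
step 2: project along x, AND mask (12/25) → |grid| = 30
step 3: project along z, AND mask (20/25) → |grid| = 22

voxel count = 22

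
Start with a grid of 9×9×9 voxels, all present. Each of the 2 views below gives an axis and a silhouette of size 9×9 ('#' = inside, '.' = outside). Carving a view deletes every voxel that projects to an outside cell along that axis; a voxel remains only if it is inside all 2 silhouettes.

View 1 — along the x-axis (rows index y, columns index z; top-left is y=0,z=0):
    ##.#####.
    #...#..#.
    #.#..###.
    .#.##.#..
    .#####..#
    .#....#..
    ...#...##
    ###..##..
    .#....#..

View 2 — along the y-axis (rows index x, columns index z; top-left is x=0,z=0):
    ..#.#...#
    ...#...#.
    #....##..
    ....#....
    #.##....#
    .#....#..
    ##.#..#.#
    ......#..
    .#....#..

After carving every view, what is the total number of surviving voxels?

start: 9×9×9 = 729 voxels
step 1: project along x, AND mask (37/81) → |grid| = 333
step 2: project along y, AND mask (23/81) → |grid| = 100

100 voxels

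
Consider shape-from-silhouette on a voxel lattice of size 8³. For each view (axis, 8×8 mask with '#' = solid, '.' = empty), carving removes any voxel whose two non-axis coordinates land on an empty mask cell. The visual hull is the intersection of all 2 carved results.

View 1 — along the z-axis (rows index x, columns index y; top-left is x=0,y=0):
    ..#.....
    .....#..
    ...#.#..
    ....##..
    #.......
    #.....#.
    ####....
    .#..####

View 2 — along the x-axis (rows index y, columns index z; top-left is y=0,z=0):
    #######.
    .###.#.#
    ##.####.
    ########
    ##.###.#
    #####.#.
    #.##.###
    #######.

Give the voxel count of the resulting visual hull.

before carving: 512 voxels (8×8×8)
V1 z: intersect with XY mask (18 set) -- 144 left
V2 x: intersect with YZ mask (51 set) -- 114 left

114 voxels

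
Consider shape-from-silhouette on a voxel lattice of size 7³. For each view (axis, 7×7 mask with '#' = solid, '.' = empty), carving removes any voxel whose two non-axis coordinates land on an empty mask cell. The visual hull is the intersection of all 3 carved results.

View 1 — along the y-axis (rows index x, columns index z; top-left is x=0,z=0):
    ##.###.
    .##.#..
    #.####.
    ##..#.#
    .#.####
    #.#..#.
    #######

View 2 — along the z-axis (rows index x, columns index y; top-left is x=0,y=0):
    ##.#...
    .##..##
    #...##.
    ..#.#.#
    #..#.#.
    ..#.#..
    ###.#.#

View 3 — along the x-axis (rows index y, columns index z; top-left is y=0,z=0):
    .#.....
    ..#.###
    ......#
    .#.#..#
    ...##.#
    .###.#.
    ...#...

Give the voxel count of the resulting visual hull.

initial block: 7^3 = 343
  1. axis=1 (XZ plane), |mask|=32  ⇒  voxels=224
  2. axis=2 (XY plane), |mask|=23  ⇒  voxels=110
  3. axis=0 (YZ plane), |mask|=17  ⇒  voxels=34

34 voxels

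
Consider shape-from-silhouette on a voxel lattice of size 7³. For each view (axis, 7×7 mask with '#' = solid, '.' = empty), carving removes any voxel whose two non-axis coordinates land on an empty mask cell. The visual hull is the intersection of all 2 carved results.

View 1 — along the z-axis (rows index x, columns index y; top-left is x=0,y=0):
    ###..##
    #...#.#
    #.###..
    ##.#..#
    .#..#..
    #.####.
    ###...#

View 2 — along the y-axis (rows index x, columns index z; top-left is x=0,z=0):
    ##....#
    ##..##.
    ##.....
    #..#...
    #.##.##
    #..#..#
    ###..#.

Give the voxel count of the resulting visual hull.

voxel count = 84

initial block: 7^3 = 343
after view 1 [z-axis, 27 of 49 cells solid] → remaining = 189
after view 2 [y-axis, 23 of 49 cells solid] → remaining = 84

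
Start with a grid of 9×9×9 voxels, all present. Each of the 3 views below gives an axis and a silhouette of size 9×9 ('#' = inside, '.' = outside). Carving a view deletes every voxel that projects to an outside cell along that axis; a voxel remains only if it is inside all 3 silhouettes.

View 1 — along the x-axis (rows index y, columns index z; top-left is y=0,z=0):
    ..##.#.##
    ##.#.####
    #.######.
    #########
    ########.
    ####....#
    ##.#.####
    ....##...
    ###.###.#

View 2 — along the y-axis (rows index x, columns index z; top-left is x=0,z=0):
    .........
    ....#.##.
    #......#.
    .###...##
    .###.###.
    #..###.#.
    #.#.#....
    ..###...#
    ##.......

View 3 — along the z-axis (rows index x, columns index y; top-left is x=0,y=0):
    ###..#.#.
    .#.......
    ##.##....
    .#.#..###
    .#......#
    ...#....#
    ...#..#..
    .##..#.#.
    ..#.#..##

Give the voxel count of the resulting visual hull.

|visual hull| = 60

start: 9×9×9 = 729 voxels
V1 x: intersect with YZ mask (57 set) -- 513 left
V2 y: intersect with XZ mask (30 set) -- 188 left
V3 z: intersect with XY mask (29 set) -- 60 left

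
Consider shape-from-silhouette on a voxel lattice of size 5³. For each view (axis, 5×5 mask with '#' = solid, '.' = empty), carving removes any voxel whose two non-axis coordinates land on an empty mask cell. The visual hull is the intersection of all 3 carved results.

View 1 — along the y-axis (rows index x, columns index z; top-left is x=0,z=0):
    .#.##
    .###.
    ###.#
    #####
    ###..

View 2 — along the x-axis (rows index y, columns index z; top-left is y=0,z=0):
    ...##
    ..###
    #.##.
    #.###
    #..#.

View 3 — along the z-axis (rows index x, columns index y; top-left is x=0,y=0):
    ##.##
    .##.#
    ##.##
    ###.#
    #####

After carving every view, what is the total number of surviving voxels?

before carving: 125 voxels (5×5×5)
after view 1 [y-axis, 18 of 25 cells solid] → remaining = 90
after view 2 [x-axis, 14 of 25 cells solid] → remaining = 45
after view 3 [z-axis, 20 of 25 cells solid] → remaining = 35

35 voxels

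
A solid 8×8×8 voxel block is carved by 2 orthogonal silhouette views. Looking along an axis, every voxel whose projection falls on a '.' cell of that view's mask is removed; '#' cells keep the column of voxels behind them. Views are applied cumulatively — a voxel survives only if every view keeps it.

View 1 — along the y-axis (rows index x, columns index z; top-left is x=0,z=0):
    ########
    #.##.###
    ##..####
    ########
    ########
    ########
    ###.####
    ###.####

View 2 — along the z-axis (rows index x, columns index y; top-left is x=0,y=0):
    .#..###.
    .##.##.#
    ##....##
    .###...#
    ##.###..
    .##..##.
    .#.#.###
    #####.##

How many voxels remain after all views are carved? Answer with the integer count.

|visual hull| = 274

full grid |V| = 512
carve view 1 (along y, XZ-mask fill 58/64): 464 voxels remain
carve view 2 (along z, XY-mask fill 38/64): 274 voxels remain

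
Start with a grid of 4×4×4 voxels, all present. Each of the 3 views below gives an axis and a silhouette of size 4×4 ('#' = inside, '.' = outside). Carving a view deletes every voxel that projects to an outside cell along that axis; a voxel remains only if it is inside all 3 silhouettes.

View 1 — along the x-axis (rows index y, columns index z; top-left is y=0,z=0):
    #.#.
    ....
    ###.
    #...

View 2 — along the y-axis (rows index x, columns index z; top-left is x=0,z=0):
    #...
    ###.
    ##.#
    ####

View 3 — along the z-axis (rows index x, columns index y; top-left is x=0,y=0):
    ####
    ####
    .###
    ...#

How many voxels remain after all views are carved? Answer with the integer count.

13 voxels

start: 4×4×4 = 64 voxels
  1. axis=0 (YZ plane), |mask|=6  ⇒  voxels=24
  2. axis=1 (XZ plane), |mask|=11  ⇒  voxels=19
  3. axis=2 (XY plane), |mask|=12  ⇒  voxels=13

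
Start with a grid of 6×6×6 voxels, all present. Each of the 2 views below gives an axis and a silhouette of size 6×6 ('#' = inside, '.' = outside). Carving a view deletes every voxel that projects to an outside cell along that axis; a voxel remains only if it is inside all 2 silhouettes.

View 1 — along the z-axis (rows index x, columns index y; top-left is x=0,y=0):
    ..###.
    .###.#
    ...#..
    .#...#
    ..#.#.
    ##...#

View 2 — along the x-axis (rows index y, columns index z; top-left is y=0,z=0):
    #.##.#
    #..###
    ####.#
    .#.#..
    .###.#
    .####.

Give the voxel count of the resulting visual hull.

|visual hull| = 57

full grid |V| = 216
step 1: project along z, AND mask (15/36) → |grid| = 90
step 2: project along x, AND mask (23/36) → |grid| = 57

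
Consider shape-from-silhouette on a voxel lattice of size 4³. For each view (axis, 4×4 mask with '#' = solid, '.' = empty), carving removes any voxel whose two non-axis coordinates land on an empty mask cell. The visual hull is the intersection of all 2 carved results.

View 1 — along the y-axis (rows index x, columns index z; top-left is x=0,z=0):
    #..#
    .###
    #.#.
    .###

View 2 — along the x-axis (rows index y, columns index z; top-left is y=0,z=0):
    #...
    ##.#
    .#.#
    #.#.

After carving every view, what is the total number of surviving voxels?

before carving: 64 voxels (4×4×4)
step 1: project along y, AND mask (10/16) → |grid| = 40
step 2: project along x, AND mask (8/16) → |grid| = 19

19 voxels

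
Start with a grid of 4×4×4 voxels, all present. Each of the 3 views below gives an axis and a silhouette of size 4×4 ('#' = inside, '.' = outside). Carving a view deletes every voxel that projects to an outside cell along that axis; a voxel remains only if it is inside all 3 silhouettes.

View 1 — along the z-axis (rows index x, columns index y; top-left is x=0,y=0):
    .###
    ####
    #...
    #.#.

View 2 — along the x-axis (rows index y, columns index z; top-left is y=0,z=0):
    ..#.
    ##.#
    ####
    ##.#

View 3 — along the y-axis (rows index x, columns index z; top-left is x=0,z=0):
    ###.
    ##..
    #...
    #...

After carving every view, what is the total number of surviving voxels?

initial block: 4^3 = 64
[1] z-view keeps 10 columns → grid now 40
[2] x-view keeps 11 columns → grid now 27
[3] y-view keeps 7 columns → grid now 14

voxel count = 14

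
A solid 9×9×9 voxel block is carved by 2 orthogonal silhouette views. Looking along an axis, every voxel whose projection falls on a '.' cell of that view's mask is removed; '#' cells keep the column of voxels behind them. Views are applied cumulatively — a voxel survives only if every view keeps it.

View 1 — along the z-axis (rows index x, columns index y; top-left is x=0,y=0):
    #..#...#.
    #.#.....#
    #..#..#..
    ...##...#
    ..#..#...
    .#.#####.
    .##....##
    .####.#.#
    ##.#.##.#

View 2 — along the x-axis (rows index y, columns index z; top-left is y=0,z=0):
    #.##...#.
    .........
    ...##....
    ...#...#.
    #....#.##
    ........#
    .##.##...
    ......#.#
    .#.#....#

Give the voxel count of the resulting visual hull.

full grid |V| = 729
V1 z: intersect with XY mask (36 set) -- 324 left
V2 x: intersect with YZ mask (22 set) -- 88 left

|visual hull| = 88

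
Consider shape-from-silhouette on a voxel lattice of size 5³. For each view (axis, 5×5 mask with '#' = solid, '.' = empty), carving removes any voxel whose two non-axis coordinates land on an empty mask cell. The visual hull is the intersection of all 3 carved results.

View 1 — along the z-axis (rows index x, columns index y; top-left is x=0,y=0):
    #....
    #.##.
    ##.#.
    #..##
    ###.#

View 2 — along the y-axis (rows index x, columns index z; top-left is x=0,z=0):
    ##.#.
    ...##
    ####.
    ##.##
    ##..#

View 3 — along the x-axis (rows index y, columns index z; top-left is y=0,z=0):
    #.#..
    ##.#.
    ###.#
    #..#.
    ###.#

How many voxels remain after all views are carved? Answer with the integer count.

remaining voxels: 25

full grid |V| = 125
step 1: project along z, AND mask (14/25) → |grid| = 70
step 2: project along y, AND mask (16/25) → |grid| = 45
step 3: project along x, AND mask (15/25) → |grid| = 25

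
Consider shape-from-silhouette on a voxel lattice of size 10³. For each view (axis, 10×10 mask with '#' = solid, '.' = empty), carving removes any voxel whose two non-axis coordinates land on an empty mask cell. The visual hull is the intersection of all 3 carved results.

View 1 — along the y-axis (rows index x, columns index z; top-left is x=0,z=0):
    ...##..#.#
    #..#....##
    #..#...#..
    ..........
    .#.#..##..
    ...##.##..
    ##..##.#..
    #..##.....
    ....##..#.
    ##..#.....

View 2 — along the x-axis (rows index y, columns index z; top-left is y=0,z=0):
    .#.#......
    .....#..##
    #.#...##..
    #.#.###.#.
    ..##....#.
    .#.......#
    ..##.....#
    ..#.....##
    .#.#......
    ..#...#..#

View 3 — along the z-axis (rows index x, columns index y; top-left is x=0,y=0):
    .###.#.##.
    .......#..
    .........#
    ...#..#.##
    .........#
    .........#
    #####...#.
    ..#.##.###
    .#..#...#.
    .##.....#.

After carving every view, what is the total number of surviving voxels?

26 voxels

before carving: 1000 voxels (10×10×10)
[1] y-view keeps 33 columns → grid now 330
[2] x-view keeps 31 columns → grid now 82
[3] z-view keeps 32 columns → grid now 26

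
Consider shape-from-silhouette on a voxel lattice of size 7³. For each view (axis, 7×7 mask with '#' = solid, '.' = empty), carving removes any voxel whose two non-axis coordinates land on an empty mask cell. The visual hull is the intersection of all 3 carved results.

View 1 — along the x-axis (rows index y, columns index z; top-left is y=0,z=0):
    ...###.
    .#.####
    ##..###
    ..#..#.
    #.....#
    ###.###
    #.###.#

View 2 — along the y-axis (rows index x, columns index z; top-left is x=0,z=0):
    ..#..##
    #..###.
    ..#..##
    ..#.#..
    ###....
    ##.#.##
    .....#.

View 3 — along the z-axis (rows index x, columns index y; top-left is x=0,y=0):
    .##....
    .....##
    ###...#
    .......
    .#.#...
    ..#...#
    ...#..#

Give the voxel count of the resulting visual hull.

voxel count = 27

start: 7×7×7 = 343 voxels
after view 1 [x-axis, 28 of 49 cells solid] → remaining = 196
after view 2 [y-axis, 21 of 49 cells solid] → remaining = 86
after view 3 [z-axis, 14 of 49 cells solid] → remaining = 27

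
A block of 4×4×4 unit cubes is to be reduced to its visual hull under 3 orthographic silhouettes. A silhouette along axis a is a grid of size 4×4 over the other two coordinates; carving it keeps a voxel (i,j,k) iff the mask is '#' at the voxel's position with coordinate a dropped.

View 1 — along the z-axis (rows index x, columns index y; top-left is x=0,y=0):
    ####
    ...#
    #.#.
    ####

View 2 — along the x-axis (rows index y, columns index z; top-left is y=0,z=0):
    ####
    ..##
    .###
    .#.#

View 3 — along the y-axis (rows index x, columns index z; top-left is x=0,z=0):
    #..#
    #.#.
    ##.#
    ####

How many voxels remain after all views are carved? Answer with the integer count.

voxel count = 21

before carving: 64 voxels (4×4×4)
V1 z: intersect with XY mask (11 set) -- 44 left
V2 x: intersect with YZ mask (11 set) -- 31 left
V3 y: intersect with XZ mask (11 set) -- 21 left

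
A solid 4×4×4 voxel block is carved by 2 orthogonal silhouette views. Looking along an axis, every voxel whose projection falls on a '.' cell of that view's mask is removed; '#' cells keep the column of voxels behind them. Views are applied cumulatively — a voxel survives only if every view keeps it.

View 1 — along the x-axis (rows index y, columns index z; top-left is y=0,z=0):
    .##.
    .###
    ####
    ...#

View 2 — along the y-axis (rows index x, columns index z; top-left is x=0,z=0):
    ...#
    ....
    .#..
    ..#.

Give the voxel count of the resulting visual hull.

remaining voxels: 9

full grid |V| = 64
carve view 1 (along x, YZ-mask fill 10/16): 40 voxels remain
carve view 2 (along y, XZ-mask fill 3/16): 9 voxels remain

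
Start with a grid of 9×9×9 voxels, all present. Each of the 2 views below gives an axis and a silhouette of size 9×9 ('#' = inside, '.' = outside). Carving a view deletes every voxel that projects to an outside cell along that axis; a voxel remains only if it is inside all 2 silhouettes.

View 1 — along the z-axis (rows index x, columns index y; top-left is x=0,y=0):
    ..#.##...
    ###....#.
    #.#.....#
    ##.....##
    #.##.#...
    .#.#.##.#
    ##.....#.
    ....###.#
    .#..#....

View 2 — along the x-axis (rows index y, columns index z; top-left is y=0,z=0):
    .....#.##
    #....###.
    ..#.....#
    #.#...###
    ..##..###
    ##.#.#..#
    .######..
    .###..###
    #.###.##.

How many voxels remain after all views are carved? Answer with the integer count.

initial block: 9^3 = 729
V1 z: intersect with XY mask (32 set) -- 288 left
V2 x: intersect with YZ mask (42 set) -- 142 left

remaining voxels: 142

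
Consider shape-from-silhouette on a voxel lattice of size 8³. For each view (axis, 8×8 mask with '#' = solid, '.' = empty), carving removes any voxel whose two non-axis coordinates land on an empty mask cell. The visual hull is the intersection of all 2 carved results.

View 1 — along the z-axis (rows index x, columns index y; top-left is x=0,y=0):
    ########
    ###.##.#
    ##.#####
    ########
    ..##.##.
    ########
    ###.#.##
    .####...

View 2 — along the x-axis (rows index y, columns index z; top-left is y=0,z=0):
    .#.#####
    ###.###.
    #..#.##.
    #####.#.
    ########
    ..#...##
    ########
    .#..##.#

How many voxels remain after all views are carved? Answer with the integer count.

remaining voxels: 288

full grid |V| = 512
  1. axis=2 (XY plane), |mask|=51  ⇒  voxels=408
  2. axis=0 (YZ plane), |mask|=45  ⇒  voxels=288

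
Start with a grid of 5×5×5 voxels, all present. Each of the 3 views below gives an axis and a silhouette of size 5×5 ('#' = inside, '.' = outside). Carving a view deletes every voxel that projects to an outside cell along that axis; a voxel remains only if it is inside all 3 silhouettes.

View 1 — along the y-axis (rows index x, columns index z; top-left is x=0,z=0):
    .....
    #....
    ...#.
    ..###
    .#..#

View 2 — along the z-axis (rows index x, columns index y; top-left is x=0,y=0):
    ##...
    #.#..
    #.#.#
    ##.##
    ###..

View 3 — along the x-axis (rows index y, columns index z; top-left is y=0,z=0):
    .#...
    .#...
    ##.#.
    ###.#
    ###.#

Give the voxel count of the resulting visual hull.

start: 5×5×5 = 125 voxels
carve view 1 (along y, XZ-mask fill 7/25): 35 voxels remain
carve view 2 (along z, XY-mask fill 14/25): 23 voxels remain
carve view 3 (along x, YZ-mask fill 13/25): 9 voxels remain

9 voxels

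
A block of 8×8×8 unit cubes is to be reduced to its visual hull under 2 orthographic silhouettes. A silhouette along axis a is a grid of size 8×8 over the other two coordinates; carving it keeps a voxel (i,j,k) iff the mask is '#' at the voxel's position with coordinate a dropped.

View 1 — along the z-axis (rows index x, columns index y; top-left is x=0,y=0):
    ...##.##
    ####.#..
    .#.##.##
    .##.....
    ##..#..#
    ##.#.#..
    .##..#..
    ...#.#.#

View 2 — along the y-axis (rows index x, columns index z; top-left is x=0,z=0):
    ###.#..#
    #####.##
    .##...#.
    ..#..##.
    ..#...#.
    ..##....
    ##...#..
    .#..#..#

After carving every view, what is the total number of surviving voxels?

remaining voxels: 110

initial block: 8^3 = 512
step 1: project along z, AND mask (30/64) → |grid| = 240
step 2: project along y, AND mask (28/64) → |grid| = 110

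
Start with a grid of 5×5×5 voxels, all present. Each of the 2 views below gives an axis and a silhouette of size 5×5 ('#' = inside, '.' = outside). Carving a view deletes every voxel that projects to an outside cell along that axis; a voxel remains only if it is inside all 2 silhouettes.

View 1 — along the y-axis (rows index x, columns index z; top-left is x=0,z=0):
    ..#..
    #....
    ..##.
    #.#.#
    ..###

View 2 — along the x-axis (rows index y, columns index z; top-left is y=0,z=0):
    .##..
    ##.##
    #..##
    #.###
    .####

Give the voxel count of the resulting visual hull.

initial block: 5^3 = 125
after view 1 [y-axis, 10 of 25 cells solid] → remaining = 50
after view 2 [x-axis, 17 of 25 cells solid] → remaining = 34

34 voxels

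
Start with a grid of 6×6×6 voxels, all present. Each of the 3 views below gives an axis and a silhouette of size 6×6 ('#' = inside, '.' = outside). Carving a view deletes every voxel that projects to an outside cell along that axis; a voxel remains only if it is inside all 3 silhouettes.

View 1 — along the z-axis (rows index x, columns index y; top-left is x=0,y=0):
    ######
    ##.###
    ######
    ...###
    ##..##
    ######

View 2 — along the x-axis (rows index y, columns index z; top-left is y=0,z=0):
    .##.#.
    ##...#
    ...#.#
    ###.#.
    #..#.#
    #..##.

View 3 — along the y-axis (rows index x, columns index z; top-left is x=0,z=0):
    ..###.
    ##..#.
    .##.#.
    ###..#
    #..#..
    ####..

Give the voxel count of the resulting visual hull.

49 voxels

initial block: 6^3 = 216
[1] z-view keeps 30 columns → grid now 180
[2] x-view keeps 18 columns → grid now 92
[3] y-view keeps 19 columns → grid now 49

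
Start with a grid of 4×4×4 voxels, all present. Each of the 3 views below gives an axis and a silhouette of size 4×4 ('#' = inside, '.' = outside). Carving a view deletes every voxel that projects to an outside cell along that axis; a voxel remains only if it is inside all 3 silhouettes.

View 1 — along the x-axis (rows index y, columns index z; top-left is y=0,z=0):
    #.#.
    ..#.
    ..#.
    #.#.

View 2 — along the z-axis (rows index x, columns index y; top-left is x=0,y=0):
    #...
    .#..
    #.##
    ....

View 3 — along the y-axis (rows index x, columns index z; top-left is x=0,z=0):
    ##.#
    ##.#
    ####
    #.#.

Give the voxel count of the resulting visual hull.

before carving: 64 voxels (4×4×4)
after view 1 [x-axis, 6 of 16 cells solid] → remaining = 24
after view 2 [z-axis, 5 of 16 cells solid] → remaining = 8
after view 3 [y-axis, 12 of 16 cells solid] → remaining = 6

remaining voxels: 6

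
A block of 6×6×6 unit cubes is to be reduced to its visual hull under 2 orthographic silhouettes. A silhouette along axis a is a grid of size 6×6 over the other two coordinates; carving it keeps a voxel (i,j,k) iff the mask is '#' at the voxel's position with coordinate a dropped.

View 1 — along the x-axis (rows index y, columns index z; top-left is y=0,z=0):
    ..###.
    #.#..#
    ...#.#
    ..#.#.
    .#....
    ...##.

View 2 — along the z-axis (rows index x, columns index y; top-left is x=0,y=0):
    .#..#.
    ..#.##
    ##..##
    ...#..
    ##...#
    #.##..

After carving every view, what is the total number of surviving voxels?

start: 6×6×6 = 216 voxels
[1] x-view keeps 13 columns → grid now 78
[2] z-view keeps 16 columns → grid now 35

remaining voxels: 35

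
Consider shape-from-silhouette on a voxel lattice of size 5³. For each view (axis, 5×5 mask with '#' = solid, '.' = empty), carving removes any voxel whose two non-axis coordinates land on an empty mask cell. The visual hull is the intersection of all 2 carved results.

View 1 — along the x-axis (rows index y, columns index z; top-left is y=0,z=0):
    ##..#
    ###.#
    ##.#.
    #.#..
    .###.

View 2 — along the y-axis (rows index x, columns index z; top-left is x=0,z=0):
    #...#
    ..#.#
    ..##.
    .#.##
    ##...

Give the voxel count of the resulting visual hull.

remaining voxels: 32

start: 5×5×5 = 125 voxels
after view 1 [x-axis, 15 of 25 cells solid] → remaining = 75
after view 2 [y-axis, 11 of 25 cells solid] → remaining = 32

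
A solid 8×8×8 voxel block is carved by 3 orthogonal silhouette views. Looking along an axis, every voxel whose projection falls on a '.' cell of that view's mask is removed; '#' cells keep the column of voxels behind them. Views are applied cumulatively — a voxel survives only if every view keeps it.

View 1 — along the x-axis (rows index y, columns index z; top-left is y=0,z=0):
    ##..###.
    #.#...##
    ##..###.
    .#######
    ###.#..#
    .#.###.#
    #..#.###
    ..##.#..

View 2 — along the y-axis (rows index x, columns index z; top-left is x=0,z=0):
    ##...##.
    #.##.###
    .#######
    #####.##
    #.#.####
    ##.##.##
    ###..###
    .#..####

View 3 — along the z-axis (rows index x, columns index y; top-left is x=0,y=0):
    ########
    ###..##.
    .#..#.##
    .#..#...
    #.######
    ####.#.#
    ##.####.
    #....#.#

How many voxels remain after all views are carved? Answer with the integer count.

before carving: 512 voxels (8×8×8)
V1 x: intersect with YZ mask (39 set) -- 312 left
V2 y: intersect with XZ mask (47 set) -- 232 left
V3 z: intersect with XY mask (41 set) -- 142 left

voxel count = 142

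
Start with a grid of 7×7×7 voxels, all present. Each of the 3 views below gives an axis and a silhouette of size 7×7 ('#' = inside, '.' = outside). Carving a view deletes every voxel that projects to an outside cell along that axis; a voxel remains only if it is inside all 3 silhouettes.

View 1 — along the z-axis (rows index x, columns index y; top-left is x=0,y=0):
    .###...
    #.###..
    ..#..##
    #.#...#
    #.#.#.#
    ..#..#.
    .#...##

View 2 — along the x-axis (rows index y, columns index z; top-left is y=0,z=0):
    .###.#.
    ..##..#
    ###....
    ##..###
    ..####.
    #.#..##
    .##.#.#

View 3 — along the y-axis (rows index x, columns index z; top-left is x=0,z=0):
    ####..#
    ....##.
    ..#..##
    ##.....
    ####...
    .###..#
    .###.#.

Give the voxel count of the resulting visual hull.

voxel count = 44

start: 7×7×7 = 343 voxels
  1. axis=2 (XY plane), |mask|=22  ⇒  voxels=154
  2. axis=0 (YZ plane), |mask|=27  ⇒  voxels=82
  3. axis=1 (XZ plane), |mask|=24  ⇒  voxels=44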